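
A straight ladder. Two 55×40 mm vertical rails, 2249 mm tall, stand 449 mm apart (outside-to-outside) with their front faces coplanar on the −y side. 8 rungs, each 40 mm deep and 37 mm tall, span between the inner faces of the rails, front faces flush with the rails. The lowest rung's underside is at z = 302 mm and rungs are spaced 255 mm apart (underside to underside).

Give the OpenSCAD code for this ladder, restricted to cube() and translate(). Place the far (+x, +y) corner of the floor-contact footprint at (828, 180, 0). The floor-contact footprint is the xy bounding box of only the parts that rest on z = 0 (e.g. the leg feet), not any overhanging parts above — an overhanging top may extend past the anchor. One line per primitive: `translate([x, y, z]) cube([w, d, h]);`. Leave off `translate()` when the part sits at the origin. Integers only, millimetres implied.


translate([379, 140, 0]) cube([55, 40, 2249]);
translate([773, 140, 0]) cube([55, 40, 2249]);
translate([434, 140, 302]) cube([339, 40, 37]);
translate([434, 140, 557]) cube([339, 40, 37]);
translate([434, 140, 812]) cube([339, 40, 37]);
translate([434, 140, 1067]) cube([339, 40, 37]);
translate([434, 140, 1322]) cube([339, 40, 37]);
translate([434, 140, 1577]) cube([339, 40, 37]);
translate([434, 140, 1832]) cube([339, 40, 37]);
translate([434, 140, 2087]) cube([339, 40, 37]);


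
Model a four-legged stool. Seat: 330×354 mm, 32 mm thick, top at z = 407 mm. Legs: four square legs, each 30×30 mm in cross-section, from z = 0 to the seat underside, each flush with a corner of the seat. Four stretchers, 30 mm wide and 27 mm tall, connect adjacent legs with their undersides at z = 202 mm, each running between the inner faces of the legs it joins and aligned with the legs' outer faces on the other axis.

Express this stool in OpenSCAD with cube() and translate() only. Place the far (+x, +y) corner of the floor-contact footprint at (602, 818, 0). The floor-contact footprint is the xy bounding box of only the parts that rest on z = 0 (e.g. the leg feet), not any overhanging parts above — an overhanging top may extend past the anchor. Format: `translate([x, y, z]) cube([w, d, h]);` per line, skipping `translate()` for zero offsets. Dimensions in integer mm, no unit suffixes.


translate([272, 464, 375]) cube([330, 354, 32]);
translate([272, 464, 0]) cube([30, 30, 375]);
translate([572, 464, 0]) cube([30, 30, 375]);
translate([272, 788, 0]) cube([30, 30, 375]);
translate([572, 788, 0]) cube([30, 30, 375]);
translate([302, 464, 202]) cube([270, 30, 27]);
translate([302, 788, 202]) cube([270, 30, 27]);
translate([272, 494, 202]) cube([30, 294, 27]);
translate([572, 494, 202]) cube([30, 294, 27]);


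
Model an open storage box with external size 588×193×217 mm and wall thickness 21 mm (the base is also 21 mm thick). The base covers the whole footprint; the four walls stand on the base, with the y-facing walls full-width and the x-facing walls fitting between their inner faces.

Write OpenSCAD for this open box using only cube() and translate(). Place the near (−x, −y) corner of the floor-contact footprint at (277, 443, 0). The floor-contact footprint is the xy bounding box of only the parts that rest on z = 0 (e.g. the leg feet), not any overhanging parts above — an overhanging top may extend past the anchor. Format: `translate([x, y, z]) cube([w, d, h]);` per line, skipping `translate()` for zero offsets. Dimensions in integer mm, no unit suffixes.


translate([277, 443, 0]) cube([588, 193, 21]);
translate([277, 443, 21]) cube([588, 21, 196]);
translate([277, 615, 21]) cube([588, 21, 196]);
translate([277, 464, 21]) cube([21, 151, 196]);
translate([844, 464, 21]) cube([21, 151, 196]);


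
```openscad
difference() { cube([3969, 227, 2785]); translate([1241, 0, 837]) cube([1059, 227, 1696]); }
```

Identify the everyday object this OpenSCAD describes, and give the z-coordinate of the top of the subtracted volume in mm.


A wall with a window opening. The window head height is 2533 mm.

A wall with a rectangular opening subtracted — a window. Sill at z = 837, opening 1696 mm tall, so the head is at 837 + 1696 = 2533 mm.


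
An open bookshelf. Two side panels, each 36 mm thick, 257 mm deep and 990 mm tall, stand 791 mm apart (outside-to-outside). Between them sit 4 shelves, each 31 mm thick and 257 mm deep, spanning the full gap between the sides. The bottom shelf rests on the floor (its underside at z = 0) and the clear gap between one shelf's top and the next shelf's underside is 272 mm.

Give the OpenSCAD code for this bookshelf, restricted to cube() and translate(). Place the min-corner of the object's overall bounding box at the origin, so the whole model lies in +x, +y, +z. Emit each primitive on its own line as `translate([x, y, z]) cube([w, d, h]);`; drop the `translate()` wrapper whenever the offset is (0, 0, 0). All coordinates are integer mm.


cube([36, 257, 990]);
translate([755, 0, 0]) cube([36, 257, 990]);
translate([36, 0, 0]) cube([719, 257, 31]);
translate([36, 0, 303]) cube([719, 257, 31]);
translate([36, 0, 606]) cube([719, 257, 31]);
translate([36, 0, 909]) cube([719, 257, 31]);


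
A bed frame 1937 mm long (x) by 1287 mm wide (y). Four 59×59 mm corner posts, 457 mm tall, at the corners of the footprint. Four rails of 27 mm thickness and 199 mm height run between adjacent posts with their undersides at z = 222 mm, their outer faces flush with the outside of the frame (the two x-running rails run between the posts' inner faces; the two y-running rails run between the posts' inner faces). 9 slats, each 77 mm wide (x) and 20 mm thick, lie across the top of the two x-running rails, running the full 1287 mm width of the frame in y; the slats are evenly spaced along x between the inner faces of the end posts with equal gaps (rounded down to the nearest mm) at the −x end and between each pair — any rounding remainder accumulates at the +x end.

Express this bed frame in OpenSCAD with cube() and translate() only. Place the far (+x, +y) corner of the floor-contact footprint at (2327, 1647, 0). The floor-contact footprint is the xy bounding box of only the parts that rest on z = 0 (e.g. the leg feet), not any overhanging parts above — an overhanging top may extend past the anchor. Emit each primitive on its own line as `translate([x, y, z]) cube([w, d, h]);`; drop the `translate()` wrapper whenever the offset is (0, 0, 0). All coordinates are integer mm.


// slat z = rail_z + rail_h = 222 + 199 = 421
// slat gap = ⌊(1819 − 9·77) / 10⌋ = 112
translate([390, 360, 0]) cube([59, 59, 457]);
translate([390, 1588, 0]) cube([59, 59, 457]);
translate([2268, 360, 0]) cube([59, 59, 457]);
translate([2268, 1588, 0]) cube([59, 59, 457]);
translate([449, 360, 222]) cube([1819, 27, 199]);
translate([449, 1620, 222]) cube([1819, 27, 199]);
translate([390, 419, 222]) cube([27, 1169, 199]);
translate([2300, 419, 222]) cube([27, 1169, 199]);
translate([561, 360, 421]) cube([77, 1287, 20]);
translate([750, 360, 421]) cube([77, 1287, 20]);
translate([939, 360, 421]) cube([77, 1287, 20]);
translate([1128, 360, 421]) cube([77, 1287, 20]);
translate([1317, 360, 421]) cube([77, 1287, 20]);
translate([1506, 360, 421]) cube([77, 1287, 20]);
translate([1695, 360, 421]) cube([77, 1287, 20]);
translate([1884, 360, 421]) cube([77, 1287, 20]);
translate([2073, 360, 421]) cube([77, 1287, 20]);


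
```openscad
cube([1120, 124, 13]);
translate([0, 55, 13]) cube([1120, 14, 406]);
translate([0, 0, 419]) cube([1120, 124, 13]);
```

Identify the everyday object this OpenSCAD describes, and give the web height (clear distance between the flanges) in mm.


An I-beam. The web height is 406 mm.

Two wide flanges with a thin centred web — an I-beam. Overall 432 mm minus two 13 mm flanges gives a web of 432 − 2·13 = 406 mm.


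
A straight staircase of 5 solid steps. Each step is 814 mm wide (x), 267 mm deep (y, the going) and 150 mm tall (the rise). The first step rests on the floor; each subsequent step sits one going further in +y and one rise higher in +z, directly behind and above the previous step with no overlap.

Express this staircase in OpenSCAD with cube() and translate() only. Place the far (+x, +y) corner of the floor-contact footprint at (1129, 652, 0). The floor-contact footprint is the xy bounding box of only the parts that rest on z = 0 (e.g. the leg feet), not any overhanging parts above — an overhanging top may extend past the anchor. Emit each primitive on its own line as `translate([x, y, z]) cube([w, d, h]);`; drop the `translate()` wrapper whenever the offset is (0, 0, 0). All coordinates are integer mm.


translate([315, 385, 0]) cube([814, 267, 150]);
translate([315, 652, 150]) cube([814, 267, 150]);
translate([315, 919, 300]) cube([814, 267, 150]);
translate([315, 1186, 450]) cube([814, 267, 150]);
translate([315, 1453, 600]) cube([814, 267, 150]);


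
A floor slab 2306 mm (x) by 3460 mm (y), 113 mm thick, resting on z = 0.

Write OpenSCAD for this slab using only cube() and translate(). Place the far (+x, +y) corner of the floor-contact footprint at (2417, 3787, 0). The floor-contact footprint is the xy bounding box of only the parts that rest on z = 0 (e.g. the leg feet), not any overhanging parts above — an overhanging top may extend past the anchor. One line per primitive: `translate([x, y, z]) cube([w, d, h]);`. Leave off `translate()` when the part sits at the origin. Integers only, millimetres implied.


translate([111, 327, 0]) cube([2306, 3460, 113]);


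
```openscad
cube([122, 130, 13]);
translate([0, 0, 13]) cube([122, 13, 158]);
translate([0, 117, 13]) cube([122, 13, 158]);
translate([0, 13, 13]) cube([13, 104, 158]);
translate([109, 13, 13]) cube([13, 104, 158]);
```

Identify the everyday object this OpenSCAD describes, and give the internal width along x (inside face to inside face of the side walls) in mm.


An open box. The internal width is 96 mm.

A 122×130 base slab with four walls standing on it — an open box. The base is 122 mm wide and the walls are 13 mm thick, so the internal width is 122 − 2 × 13 = 96 mm.


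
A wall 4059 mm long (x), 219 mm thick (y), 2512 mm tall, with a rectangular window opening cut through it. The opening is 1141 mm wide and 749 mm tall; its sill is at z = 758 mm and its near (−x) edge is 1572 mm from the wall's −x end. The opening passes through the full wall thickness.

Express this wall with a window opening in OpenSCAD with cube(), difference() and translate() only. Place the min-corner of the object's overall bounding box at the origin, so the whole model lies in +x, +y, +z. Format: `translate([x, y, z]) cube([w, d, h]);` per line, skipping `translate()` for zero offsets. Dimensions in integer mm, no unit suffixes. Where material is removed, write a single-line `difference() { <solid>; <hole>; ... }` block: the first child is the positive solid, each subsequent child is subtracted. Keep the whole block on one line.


difference() { cube([4059, 219, 2512]); translate([1572, 0, 758]) cube([1141, 219, 749]); }


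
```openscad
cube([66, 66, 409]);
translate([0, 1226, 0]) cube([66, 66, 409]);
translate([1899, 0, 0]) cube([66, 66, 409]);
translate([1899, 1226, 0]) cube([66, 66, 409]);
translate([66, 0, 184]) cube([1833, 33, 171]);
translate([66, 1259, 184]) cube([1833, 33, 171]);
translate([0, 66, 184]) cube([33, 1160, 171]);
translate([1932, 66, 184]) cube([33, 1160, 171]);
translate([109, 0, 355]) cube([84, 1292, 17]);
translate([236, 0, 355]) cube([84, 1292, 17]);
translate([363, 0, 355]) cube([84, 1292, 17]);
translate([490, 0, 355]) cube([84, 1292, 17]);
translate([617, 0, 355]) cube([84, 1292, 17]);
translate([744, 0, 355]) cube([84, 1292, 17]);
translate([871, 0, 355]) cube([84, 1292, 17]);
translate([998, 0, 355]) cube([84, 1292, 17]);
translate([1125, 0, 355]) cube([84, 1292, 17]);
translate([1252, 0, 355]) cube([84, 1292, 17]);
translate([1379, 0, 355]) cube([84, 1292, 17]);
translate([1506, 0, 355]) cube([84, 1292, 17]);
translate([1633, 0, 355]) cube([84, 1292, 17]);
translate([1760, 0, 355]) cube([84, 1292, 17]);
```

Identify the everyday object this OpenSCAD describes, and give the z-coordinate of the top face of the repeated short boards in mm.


A bed frame. The slat-top height is 372 mm.

Four posts, four rails, and a row of slats — a bed frame. Slats sit on the rails at z = 184 + 171 = 355; with slat thickness 17, the top is 372 mm.


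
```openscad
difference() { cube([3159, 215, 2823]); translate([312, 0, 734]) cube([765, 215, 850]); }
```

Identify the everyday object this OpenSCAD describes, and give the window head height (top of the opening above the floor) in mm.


A wall with a window opening. The window head height is 1584 mm.

A wall with a rectangular opening subtracted — a window. Sill at z = 734, opening 850 mm tall, so the head is at 734 + 850 = 1584 mm.


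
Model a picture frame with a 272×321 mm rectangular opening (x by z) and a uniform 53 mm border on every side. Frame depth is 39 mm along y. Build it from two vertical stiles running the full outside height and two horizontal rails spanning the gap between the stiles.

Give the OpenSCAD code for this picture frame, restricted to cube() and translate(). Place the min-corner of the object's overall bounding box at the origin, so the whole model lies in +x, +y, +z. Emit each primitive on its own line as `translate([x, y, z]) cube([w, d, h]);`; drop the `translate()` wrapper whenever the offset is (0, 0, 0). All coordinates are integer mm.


cube([53, 39, 427]);
translate([325, 0, 0]) cube([53, 39, 427]);
translate([53, 0, 0]) cube([272, 39, 53]);
translate([53, 0, 374]) cube([272, 39, 53]);


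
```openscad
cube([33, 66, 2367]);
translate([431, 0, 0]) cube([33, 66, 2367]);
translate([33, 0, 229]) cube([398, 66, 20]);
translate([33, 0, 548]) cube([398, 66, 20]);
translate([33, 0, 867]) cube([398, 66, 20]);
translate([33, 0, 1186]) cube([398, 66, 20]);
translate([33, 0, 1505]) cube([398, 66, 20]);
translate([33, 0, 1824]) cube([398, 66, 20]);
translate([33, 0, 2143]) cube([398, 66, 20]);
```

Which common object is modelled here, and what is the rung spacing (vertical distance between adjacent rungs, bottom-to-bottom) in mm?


A ladder. The rung spacing is 319 mm.

Two tall 33×66 posts with 7 short bars between them — a ladder. Adjacent rungs sit at z = 229 and z = 548, so the spacing is 548 − 229 = 319 mm.


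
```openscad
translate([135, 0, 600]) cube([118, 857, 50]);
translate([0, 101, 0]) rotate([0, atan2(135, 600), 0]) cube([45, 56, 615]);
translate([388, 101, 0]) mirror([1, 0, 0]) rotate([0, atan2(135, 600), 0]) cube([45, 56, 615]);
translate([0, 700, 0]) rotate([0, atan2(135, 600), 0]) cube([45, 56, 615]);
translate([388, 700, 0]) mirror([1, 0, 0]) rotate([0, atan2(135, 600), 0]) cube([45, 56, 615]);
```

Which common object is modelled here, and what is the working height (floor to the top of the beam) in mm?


A sawhorse. The overall height is 650 mm.

A beam across two mirrored pairs of raked legs — a sawhorse. The beam's underside is at z = 600 (matching the legs' vertical rise in atan2(135, 600)) and the beam is 50 mm tall, so its top is at 600 + 50 = 650 mm. The raked legs top out at the beam's underside, so that is the highest point.


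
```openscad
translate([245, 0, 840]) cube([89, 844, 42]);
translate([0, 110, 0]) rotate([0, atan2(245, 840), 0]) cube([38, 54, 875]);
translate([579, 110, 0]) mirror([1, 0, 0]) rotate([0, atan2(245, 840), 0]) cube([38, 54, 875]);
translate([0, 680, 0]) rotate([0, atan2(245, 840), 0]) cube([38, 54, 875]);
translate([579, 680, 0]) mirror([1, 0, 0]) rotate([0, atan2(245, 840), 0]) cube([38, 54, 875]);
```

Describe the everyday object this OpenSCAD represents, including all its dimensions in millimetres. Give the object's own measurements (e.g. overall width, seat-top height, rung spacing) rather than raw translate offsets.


A sawhorse. A 89×844×42 mm beam (x, y, z) sits on two A-frame leg pairs. Each pair is two raked legs of 38×54 mm section (54 mm along y) splaying symmetrically in x. Each leg rises 840 mm vertically over 245 mm of horizontal reach and is 875 mm long along its own axis. Every leg's outer bottom edge rests on the floor and its outer top edge meets a bottom edge of the beam — the left legs (tilting toward +x) meet the beam's −x bottom edge, the right legs (their mirror images, tilting toward −x) meet its +x bottom edge — so the leg tops tuck under the beam, the beam's underside is 840 mm above the floor, and the feet are 579 mm apart outside-to-outside with the beam centred between them. The two leg pairs are set in 110 mm from either end of the beam.


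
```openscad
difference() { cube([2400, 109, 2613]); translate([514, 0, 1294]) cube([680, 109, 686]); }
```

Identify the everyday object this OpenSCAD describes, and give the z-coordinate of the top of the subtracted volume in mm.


A wall with a window opening. The window head height is 1980 mm.

A wall with a rectangular opening subtracted — a window. Sill at z = 1294, opening 686 mm tall, so the head is at 1294 + 686 = 1980 mm.


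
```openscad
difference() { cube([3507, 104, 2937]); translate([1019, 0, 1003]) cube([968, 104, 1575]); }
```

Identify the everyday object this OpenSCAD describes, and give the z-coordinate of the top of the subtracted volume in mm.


A wall with a window opening. The window head height is 2578 mm.

A wall with a rectangular opening subtracted — a window. Sill at z = 1003, opening 1575 mm tall, so the head is at 1003 + 1575 = 2578 mm.


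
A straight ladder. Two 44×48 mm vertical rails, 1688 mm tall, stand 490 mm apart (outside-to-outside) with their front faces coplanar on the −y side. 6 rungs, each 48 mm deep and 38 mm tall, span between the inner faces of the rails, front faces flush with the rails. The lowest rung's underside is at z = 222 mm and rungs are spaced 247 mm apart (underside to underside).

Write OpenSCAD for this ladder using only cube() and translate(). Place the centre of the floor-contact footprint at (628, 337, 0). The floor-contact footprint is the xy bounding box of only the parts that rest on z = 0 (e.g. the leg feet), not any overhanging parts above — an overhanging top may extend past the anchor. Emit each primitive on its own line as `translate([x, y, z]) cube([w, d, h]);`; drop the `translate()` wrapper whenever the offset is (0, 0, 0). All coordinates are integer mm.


translate([383, 313, 0]) cube([44, 48, 1688]);
translate([829, 313, 0]) cube([44, 48, 1688]);
translate([427, 313, 222]) cube([402, 48, 38]);
translate([427, 313, 469]) cube([402, 48, 38]);
translate([427, 313, 716]) cube([402, 48, 38]);
translate([427, 313, 963]) cube([402, 48, 38]);
translate([427, 313, 1210]) cube([402, 48, 38]);
translate([427, 313, 1457]) cube([402, 48, 38]);


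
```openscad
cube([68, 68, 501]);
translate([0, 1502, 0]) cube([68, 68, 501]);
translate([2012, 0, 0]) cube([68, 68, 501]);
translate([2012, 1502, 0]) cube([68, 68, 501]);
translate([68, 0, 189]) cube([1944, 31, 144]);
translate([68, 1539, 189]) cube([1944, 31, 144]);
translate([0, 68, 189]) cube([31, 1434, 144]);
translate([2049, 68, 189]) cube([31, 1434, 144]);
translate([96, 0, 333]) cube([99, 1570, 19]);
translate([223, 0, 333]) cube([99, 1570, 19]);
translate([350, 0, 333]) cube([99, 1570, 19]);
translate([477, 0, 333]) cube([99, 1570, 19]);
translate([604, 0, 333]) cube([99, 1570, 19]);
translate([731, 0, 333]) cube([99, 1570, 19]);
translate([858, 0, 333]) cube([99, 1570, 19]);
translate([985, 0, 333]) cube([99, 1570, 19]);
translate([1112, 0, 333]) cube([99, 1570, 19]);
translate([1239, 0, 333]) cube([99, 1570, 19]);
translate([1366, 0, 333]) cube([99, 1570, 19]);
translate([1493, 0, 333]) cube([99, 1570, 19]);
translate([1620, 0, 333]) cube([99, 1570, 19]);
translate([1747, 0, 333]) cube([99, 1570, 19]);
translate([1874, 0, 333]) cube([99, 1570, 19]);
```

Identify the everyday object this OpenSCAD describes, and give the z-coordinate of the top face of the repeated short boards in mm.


A bed frame. The slat-top height is 352 mm.

Four posts, four rails, and a row of slats — a bed frame. Slats sit on the rails at z = 189 + 144 = 333; with slat thickness 19, the top is 352 mm.


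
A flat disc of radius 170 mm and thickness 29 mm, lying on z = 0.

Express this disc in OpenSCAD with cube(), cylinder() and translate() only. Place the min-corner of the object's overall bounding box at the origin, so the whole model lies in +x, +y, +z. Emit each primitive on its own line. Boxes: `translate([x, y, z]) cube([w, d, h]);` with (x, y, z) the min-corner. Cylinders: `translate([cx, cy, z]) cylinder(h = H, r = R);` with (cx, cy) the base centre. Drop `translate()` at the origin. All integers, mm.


translate([170, 170, 0]) cylinder(h = 29, r = 170);


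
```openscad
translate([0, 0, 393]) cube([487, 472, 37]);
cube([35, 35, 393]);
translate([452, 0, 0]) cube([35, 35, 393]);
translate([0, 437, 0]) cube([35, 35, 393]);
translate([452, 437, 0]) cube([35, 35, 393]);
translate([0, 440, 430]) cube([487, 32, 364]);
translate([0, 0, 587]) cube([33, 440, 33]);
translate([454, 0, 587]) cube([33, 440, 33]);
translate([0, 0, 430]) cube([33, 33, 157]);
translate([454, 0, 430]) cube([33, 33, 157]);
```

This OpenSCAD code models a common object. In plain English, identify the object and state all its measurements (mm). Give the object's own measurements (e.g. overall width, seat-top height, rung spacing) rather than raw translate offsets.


A chair. The seat is a 487×472×37 mm slab with its top at z = 430 mm, on four 35×35 mm corner legs (flush with the seat edges, standing on z = 0). A flat backrest 32 mm thick, 364 mm tall, spans the full seat width and rises from the seat top along its +y edge, rear face flush with the rear of the seat. Two armrests of 33×33 mm section run along each side from the seat's front edge to the front of the backrest, top faces 190 mm above the seat top and outer faces flush with the seat's x-edges; a 33×33 mm post under the front of each armrest stands on the seat at the front corner.


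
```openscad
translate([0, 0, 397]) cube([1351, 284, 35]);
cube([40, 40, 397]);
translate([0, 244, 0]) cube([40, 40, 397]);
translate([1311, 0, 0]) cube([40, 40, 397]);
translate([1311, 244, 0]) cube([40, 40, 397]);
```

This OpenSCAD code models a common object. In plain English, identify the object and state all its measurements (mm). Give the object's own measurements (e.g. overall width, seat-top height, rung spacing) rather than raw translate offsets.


A bench: a 1351×284 mm seat slab, 35 mm thick, top at z = 432 mm, on four 40×40 mm square legs flush with the seat corners and standing on z = 0.


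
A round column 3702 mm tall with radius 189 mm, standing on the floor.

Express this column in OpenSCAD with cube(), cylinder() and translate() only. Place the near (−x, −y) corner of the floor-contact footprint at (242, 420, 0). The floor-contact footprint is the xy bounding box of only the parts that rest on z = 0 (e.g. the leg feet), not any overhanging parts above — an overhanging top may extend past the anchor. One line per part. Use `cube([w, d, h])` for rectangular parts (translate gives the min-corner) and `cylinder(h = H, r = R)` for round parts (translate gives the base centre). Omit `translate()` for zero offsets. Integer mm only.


translate([431, 609, 0]) cylinder(h = 3702, r = 189);


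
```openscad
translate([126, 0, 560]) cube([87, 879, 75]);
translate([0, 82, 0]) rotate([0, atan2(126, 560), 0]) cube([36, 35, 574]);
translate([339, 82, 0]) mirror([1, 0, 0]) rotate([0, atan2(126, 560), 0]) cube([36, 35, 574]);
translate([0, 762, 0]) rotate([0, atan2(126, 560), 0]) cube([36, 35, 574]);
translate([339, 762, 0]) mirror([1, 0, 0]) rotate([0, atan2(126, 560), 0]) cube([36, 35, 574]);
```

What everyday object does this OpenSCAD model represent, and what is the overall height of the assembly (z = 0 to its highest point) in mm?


A sawhorse. The overall height is 635 mm.

A beam across two mirrored pairs of raked legs — a sawhorse. The beam's underside is at z = 560 (matching the legs' vertical rise in atan2(126, 560)) and the beam is 75 mm tall, so its top is at 560 + 75 = 635 mm. The raked legs top out at the beam's underside, so that is the highest point.


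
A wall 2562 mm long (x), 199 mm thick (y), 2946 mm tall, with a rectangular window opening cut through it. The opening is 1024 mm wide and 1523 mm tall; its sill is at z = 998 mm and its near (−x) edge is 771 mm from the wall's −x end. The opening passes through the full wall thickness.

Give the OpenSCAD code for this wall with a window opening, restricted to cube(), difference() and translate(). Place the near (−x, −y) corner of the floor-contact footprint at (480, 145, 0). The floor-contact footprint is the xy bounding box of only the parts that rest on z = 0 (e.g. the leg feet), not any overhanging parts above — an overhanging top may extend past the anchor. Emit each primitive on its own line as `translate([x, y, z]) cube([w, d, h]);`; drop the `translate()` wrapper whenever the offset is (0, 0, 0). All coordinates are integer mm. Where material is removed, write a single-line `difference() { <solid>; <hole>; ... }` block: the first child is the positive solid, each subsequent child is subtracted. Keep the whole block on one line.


difference() { translate([480, 145, 0]) cube([2562, 199, 2946]); translate([1251, 145, 998]) cube([1024, 199, 1523]); }


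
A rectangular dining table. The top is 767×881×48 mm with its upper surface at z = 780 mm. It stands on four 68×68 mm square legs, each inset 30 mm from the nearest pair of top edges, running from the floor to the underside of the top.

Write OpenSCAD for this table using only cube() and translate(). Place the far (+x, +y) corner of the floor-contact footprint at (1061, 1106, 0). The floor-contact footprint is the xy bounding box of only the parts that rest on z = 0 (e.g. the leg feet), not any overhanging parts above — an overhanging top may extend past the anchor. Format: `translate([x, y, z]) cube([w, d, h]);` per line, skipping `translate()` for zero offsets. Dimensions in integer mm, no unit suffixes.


translate([324, 255, 732]) cube([767, 881, 48]);
translate([354, 285, 0]) cube([68, 68, 732]);
translate([993, 285, 0]) cube([68, 68, 732]);
translate([354, 1038, 0]) cube([68, 68, 732]);
translate([993, 1038, 0]) cube([68, 68, 732]);


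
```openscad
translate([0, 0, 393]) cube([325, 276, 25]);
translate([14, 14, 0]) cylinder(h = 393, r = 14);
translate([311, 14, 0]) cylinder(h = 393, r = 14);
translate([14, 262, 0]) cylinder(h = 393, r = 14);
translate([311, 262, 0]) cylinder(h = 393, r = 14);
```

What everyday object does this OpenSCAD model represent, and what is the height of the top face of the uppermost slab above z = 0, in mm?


A stool. The seat height is 418 mm.

A 325×276×25 slab at z = 393 on four corner cylinders — a stool. The seat top is 393 + 25 = 418 mm.


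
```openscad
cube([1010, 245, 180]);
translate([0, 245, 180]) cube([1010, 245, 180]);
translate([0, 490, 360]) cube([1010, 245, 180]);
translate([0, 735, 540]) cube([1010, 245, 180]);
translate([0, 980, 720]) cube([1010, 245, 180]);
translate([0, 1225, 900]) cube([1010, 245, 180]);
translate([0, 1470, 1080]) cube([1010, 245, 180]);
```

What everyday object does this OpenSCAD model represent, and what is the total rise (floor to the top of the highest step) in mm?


A staircase. The total rise is 1260 mm.

7 identical blocks, each offset up and back from the previous — a staircase. Each step is 180 mm tall and there are 7 of them, so the total rise is 7 × 180 = 1260 mm.


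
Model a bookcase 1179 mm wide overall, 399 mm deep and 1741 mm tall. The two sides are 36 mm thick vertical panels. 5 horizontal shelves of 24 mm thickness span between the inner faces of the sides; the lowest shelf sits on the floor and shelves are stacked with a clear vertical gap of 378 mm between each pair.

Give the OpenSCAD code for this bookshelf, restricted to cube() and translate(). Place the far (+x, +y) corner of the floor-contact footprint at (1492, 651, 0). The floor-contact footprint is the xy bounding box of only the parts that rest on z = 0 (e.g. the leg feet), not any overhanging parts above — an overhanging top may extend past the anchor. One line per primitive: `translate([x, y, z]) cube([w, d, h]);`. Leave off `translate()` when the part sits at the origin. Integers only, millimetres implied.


translate([313, 252, 0]) cube([36, 399, 1741]);
translate([1456, 252, 0]) cube([36, 399, 1741]);
translate([349, 252, 0]) cube([1107, 399, 24]);
translate([349, 252, 402]) cube([1107, 399, 24]);
translate([349, 252, 804]) cube([1107, 399, 24]);
translate([349, 252, 1206]) cube([1107, 399, 24]);
translate([349, 252, 1608]) cube([1107, 399, 24]);


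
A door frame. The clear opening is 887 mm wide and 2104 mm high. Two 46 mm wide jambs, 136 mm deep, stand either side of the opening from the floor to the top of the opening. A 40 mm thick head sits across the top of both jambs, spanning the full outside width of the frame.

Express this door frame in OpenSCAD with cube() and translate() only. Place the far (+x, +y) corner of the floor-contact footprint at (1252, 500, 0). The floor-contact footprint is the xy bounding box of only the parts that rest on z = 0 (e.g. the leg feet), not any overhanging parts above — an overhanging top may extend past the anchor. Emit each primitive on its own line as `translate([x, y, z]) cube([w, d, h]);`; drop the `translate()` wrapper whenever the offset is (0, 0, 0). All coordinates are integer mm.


translate([273, 364, 0]) cube([46, 136, 2104]);
translate([1206, 364, 0]) cube([46, 136, 2104]);
translate([273, 364, 2104]) cube([979, 136, 40]);


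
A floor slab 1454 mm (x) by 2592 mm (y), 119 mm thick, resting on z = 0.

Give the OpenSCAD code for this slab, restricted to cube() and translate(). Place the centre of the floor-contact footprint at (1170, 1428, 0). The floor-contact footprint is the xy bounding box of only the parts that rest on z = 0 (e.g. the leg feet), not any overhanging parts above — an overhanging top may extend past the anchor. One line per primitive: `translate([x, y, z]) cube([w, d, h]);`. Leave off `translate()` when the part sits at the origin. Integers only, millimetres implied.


translate([443, 132, 0]) cube([1454, 2592, 119]);


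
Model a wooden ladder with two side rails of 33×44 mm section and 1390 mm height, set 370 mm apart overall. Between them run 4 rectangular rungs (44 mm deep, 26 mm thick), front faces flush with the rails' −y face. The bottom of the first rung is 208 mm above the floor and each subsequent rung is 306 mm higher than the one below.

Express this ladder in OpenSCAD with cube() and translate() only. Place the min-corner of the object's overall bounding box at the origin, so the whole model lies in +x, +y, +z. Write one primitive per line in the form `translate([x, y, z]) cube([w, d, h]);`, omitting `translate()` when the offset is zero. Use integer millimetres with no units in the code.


// rung span = 370 - 2*33 = 304
// rung[k] z = 208 + k*306
cube([33, 44, 1390]);
translate([337, 0, 0]) cube([33, 44, 1390]);
translate([33, 0, 208]) cube([304, 44, 26]);
translate([33, 0, 514]) cube([304, 44, 26]);
translate([33, 0, 820]) cube([304, 44, 26]);
translate([33, 0, 1126]) cube([304, 44, 26]);


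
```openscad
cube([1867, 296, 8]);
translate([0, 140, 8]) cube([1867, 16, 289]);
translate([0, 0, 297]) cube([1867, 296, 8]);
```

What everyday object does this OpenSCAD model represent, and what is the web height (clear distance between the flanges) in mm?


An I-beam. The web height is 289 mm.

Two wide flanges with a thin centred web — an I-beam. Overall 305 mm minus two 8 mm flanges gives a web of 305 − 2·8 = 289 mm.


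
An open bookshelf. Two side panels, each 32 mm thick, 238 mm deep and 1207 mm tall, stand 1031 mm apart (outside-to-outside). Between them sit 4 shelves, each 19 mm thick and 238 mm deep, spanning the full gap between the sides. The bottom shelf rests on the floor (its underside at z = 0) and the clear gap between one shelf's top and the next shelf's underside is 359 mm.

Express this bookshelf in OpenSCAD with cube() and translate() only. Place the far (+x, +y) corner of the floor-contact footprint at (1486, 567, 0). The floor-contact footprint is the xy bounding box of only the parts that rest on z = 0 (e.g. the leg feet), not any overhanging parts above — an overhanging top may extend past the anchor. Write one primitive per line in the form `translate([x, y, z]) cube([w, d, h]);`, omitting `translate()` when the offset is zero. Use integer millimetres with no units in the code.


translate([455, 329, 0]) cube([32, 238, 1207]);
translate([1454, 329, 0]) cube([32, 238, 1207]);
translate([487, 329, 0]) cube([967, 238, 19]);
translate([487, 329, 378]) cube([967, 238, 19]);
translate([487, 329, 756]) cube([967, 238, 19]);
translate([487, 329, 1134]) cube([967, 238, 19]);


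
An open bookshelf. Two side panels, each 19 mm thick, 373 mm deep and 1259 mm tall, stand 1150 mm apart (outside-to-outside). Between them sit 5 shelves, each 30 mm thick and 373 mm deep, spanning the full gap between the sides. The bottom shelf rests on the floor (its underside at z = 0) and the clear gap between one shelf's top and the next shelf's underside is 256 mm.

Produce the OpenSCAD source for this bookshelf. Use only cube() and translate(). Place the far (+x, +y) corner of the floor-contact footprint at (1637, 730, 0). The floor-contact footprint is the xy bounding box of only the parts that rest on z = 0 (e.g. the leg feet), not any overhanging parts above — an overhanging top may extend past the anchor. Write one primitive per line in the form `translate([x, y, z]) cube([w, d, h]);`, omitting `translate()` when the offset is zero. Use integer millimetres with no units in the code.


translate([487, 357, 0]) cube([19, 373, 1259]);
translate([1618, 357, 0]) cube([19, 373, 1259]);
translate([506, 357, 0]) cube([1112, 373, 30]);
translate([506, 357, 286]) cube([1112, 373, 30]);
translate([506, 357, 572]) cube([1112, 373, 30]);
translate([506, 357, 858]) cube([1112, 373, 30]);
translate([506, 357, 1144]) cube([1112, 373, 30]);


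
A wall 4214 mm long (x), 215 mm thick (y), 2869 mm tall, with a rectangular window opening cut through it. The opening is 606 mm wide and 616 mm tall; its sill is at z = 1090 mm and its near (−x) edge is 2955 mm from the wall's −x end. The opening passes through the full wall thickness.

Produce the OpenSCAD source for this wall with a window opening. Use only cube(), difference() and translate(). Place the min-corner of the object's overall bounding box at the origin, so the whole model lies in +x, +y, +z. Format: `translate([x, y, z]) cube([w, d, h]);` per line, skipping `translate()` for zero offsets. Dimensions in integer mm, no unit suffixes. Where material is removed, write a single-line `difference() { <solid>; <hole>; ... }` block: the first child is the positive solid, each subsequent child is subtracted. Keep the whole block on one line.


difference() { cube([4214, 215, 2869]); translate([2955, 0, 1090]) cube([606, 215, 616]); }


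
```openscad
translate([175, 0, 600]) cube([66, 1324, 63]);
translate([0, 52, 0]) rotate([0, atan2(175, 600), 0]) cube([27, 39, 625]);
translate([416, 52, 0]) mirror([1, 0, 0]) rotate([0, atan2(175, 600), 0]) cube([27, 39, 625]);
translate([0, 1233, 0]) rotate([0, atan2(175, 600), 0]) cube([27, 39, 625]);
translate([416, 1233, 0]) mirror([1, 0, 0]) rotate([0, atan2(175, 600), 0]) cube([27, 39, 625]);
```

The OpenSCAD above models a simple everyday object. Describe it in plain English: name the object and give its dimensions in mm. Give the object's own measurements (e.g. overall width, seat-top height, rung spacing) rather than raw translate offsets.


A sawhorse. A 66×1324×63 mm beam (x, y, z) sits on two A-frame leg pairs. Each pair is two raked legs of 27×39 mm section (39 mm along y) splaying symmetrically in x. Each leg rises 600 mm vertically over 175 mm of horizontal reach and is 625 mm long along its own axis. Every leg's outer bottom edge rests on the floor and its outer top edge meets a bottom edge of the beam — the left legs (tilting toward +x) meet the beam's −x bottom edge, the right legs (their mirror images, tilting toward −x) meet its +x bottom edge — so the leg tops tuck under the beam, the beam's underside is 600 mm above the floor, and the feet are 416 mm apart outside-to-outside with the beam centred between them. The two leg pairs are set in 52 mm from either end of the beam.


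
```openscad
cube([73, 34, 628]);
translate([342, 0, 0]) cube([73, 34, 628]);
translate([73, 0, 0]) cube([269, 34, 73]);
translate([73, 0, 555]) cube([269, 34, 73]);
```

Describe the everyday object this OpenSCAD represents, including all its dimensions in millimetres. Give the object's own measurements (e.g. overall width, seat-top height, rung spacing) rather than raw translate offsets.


A rectangular picture frame lying in the x–z plane (depth along y). The opening is 269 mm wide (x) by 482 mm tall (z), surrounded by a border 73 mm wide on all four sides. The frame is 34 mm deep and is made of two full-height vertical stiles with two horizontal rails fitted between them.


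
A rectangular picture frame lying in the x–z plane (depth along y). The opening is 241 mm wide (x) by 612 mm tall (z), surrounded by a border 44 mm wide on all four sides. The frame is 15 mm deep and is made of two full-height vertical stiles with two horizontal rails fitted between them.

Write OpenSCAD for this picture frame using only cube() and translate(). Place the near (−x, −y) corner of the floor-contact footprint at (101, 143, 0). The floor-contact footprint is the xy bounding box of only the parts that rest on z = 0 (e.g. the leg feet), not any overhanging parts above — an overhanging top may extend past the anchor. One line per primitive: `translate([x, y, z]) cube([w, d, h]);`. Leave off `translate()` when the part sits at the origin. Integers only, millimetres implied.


translate([101, 143, 0]) cube([44, 15, 700]);
translate([386, 143, 0]) cube([44, 15, 700]);
translate([145, 143, 0]) cube([241, 15, 44]);
translate([145, 143, 656]) cube([241, 15, 44]);


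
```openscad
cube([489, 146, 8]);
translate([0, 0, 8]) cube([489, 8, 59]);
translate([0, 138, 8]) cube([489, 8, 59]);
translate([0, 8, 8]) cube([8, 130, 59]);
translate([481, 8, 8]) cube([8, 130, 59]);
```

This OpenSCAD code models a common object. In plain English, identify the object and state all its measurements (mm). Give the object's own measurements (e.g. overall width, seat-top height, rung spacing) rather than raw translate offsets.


An open-topped rectangular box: outside dimensions 489×146×67 mm, with a uniform wall and base thickness of 8 mm. The base is a full 489×146 slab on the floor; four walls sit on top of the base. The front and back walls (the −y and +y sides) span the full width; the two side walls fit between them.


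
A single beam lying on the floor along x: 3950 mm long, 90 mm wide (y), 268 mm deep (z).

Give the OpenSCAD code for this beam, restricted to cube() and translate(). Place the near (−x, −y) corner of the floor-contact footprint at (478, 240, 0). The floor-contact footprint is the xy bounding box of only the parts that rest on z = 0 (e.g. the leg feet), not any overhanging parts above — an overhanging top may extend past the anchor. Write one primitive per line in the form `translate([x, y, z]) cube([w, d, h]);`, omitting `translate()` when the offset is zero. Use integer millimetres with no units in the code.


translate([478, 240, 0]) cube([3950, 90, 268]);


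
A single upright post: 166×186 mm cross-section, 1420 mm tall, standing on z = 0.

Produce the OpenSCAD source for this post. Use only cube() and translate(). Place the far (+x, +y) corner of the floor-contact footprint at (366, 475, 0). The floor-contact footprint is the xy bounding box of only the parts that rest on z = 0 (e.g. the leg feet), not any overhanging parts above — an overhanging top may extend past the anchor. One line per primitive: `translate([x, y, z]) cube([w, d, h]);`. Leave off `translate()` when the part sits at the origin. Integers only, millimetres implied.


translate([200, 289, 0]) cube([166, 186, 1420]);
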